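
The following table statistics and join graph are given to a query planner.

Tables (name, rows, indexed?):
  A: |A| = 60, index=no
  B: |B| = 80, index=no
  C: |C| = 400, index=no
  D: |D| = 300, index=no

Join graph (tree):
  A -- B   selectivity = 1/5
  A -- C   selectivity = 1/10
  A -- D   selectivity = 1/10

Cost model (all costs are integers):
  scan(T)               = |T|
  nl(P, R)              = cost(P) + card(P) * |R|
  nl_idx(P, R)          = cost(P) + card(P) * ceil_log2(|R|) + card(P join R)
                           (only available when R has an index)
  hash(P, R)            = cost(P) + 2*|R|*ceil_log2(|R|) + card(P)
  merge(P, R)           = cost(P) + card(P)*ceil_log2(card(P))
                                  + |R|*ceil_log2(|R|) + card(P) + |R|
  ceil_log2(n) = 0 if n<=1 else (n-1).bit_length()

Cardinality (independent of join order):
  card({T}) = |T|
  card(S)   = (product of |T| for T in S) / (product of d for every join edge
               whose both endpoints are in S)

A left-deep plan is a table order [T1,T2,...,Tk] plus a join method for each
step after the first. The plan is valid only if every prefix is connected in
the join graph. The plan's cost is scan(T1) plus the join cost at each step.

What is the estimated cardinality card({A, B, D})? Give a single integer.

Tables in S: A(60), B(80), D(300)
Edges inside S: A-B(d=5), A-D(d=10)
numerator = 60 * 80 * 300 = 1440000
denominator = 5 * 10 = 50
card(S) = 1440000 / 50 = 28800

28800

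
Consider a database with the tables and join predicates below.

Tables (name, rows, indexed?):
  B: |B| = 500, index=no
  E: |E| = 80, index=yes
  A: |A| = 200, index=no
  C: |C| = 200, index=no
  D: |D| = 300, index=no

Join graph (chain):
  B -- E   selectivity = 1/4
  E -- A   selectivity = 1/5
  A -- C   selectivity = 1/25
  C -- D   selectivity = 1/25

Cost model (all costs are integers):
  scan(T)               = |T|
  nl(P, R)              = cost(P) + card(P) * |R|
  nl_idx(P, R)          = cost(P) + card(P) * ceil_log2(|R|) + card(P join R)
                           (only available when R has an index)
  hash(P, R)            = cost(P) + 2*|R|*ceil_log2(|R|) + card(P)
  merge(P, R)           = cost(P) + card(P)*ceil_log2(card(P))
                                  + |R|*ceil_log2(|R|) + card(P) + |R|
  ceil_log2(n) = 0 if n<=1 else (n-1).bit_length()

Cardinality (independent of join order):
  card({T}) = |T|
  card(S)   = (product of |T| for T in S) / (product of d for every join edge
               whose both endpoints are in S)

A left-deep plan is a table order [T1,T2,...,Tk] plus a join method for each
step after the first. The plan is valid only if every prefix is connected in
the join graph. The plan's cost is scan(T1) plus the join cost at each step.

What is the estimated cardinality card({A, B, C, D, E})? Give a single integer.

38400000

Tables in S: A(200), B(500), C(200), D(300), E(80)
Edges inside S: B-E(d=4), E-A(d=5), A-C(d=25), C-D(d=25)
numerator = 200 * 500 * 200 * 300 * 80 = 480000000000
denominator = 4 * 5 * 25 * 25 = 12500
card(S) = 480000000000 / 12500 = 38400000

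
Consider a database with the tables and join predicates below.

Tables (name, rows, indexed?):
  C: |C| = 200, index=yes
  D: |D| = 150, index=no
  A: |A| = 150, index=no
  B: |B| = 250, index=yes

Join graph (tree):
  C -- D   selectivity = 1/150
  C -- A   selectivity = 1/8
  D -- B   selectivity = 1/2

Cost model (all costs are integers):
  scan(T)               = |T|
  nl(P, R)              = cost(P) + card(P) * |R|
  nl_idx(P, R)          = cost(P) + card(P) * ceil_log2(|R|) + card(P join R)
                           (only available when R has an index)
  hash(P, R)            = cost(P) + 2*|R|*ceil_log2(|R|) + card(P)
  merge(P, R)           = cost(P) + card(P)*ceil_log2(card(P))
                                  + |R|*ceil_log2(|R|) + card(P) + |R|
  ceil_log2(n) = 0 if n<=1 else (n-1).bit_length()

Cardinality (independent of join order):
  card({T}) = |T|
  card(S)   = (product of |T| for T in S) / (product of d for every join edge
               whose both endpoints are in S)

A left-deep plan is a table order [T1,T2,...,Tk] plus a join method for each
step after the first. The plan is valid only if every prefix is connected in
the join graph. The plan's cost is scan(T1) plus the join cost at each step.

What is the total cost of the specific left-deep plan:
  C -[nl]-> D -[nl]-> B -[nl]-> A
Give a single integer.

3830200

step 1: scan C: cost=200, card=200
step 2: join D via nl
    card(P join D) = 200*150/(150) = 200
    cost = 200 + 200*150 = 30200
step 3: join B via nl
    card(P join B) = 200*250/(2) = 25000
    cost = 30200 + 200*250 = 80200
step 4: join A via nl
    card(P join A) = 25000*150/(8) = 468750
    cost = 80200 + 25000*150 = 3830200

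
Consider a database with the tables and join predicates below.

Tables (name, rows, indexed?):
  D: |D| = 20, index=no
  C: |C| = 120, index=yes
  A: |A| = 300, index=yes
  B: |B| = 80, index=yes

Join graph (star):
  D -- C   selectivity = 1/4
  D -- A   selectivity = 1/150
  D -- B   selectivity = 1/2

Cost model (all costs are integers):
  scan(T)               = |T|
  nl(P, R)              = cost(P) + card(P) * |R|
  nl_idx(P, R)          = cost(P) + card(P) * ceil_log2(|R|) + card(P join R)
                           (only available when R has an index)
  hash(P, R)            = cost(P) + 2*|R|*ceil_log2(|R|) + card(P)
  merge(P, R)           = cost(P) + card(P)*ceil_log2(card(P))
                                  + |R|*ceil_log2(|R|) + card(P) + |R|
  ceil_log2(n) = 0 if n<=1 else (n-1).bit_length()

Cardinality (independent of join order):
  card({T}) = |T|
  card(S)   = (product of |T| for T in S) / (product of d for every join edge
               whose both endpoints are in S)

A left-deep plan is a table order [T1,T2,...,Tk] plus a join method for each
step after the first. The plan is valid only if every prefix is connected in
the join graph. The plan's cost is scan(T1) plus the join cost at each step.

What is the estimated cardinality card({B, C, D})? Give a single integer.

24000

Tables in S: B(80), C(120), D(20)
Edges inside S: D-C(d=4), D-B(d=2)
numerator = 80 * 120 * 20 = 192000
denominator = 4 * 2 = 8
card(S) = 192000 / 8 = 24000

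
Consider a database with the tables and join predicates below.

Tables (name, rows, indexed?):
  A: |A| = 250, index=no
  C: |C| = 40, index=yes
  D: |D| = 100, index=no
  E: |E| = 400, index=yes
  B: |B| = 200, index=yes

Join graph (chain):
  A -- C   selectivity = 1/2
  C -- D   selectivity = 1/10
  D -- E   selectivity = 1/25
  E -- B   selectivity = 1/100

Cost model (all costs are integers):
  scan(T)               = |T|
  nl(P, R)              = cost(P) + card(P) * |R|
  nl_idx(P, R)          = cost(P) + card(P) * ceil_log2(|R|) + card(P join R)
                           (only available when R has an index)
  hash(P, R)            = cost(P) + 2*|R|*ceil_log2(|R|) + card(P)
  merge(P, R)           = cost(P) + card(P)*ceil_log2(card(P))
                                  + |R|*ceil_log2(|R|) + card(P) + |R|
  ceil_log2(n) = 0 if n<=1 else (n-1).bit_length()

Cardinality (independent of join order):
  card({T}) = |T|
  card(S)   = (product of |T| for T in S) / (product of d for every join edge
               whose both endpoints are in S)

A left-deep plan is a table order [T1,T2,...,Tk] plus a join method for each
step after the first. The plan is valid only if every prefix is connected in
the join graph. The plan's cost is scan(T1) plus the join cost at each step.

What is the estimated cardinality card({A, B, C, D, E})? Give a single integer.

1600000

Tables in S: A(250), B(200), C(40), D(100), E(400)
Edges inside S: A-C(d=2), C-D(d=10), D-E(d=25), E-B(d=100)
numerator = 250 * 200 * 40 * 100 * 400 = 80000000000
denominator = 2 * 10 * 25 * 100 = 50000
card(S) = 80000000000 / 50000 = 1600000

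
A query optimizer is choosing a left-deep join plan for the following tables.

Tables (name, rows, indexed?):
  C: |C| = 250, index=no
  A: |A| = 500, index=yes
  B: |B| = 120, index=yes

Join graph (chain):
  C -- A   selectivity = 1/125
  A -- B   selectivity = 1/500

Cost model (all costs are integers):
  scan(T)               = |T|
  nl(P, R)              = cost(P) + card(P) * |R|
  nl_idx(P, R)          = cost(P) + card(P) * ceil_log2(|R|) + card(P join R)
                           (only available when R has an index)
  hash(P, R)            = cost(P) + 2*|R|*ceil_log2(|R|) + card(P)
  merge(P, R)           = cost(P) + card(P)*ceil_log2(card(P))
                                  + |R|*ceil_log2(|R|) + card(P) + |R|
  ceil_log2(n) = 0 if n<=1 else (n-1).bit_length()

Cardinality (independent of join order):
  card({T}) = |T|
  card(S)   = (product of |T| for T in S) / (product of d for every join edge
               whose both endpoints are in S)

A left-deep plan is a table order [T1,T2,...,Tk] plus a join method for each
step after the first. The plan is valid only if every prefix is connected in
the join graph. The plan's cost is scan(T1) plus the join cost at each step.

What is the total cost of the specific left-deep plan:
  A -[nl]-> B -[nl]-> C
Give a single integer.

step 1: scan A: cost=500, card=500
step 2: join B via nl
    card(P join B) = 500*120/(500) = 120
    cost = 500 + 500*120 = 60500
step 3: join C via nl
    card(P join C) = 120*250/(125) = 240
    cost = 60500 + 120*250 = 90500

90500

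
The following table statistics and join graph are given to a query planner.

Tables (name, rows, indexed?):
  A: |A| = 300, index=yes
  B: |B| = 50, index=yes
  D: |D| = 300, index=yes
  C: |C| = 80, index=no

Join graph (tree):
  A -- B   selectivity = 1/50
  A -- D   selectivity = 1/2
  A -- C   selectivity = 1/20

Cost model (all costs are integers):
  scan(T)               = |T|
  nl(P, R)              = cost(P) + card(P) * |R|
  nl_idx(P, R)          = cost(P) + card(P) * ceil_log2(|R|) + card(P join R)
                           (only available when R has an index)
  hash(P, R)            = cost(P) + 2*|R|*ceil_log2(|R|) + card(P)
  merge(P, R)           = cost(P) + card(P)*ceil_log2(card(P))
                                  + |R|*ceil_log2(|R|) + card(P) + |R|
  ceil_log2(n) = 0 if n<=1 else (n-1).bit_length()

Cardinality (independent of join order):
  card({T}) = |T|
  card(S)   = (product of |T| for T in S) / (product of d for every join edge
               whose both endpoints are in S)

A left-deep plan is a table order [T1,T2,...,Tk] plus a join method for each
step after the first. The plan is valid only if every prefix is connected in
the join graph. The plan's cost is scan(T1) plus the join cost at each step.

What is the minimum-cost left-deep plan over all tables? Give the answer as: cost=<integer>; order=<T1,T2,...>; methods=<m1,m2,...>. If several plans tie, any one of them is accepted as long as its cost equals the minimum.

cost=8820; order=B,A,C,D; methods=nl_idx,hash,hash

Selinger DP (subsets sized 1..n):
  {A}: scan cost=300, card=300
  {B}: scan cost=50, card=50
  {D}: scan cost=300, card=300
  {C}: scan cost=80, card=80
  {AB}: card=300; try (A,nl_idx)→800, (B,hash)→1200, (B,nl_idx)→2400, (A,merge)→3400, (B,merge)→3650, (A,hash)→5500 …(+2); best=800 via (A,nl_idx)
  {AD}: card=45000; try (D,hash)→6000, (A,hash)→6000, (D,merge)→6300, (A,merge)→6300, (D,nl_idx)→48000, (A,nl_idx)→48000 …(+2); best=6000 via (D,hash)
  {AC}: card=1200; try (C,hash)→1720, (A,nl_idx)→2000, (A,merge)→3720, (C,merge)→3940, (A,hash)→5560, (A,nl)→24080 …(+1); best=1720 via (C,hash)
  {ABD}: card=45000; try (D,hash)→6500, (D,merge)→6800, (D,nl_idx)→48500, (B,hash)→51600, (D,nl)→90800, (B,nl_idx)→321000 …(+2); best=6500 via (D,hash)
  {ABC}: card=1200; try (C,hash)→2220, (B,hash)→3520, (C,merge)→4440, (B,nl_idx)→10120, (B,merge)→16470, (C,nl)→24800 …(+1); best=2220 via (C,hash)
  {ACD}: card=180000; try (D,hash)→8320, (D,merge)→19120, (C,hash)→52120, (D,nl_idx)→192520, (D,nl)→361720, (C,merge)→771640 …(+1); best=8320 via (D,hash)
  {ABCD}: card=180000; try (D,hash)→8820, (D,merge)→19620, (C,hash)→52620, (B,hash)→188920, (D,nl_idx)→193020, (D,nl)→362220 …(+5); best=8820 via (D,hash)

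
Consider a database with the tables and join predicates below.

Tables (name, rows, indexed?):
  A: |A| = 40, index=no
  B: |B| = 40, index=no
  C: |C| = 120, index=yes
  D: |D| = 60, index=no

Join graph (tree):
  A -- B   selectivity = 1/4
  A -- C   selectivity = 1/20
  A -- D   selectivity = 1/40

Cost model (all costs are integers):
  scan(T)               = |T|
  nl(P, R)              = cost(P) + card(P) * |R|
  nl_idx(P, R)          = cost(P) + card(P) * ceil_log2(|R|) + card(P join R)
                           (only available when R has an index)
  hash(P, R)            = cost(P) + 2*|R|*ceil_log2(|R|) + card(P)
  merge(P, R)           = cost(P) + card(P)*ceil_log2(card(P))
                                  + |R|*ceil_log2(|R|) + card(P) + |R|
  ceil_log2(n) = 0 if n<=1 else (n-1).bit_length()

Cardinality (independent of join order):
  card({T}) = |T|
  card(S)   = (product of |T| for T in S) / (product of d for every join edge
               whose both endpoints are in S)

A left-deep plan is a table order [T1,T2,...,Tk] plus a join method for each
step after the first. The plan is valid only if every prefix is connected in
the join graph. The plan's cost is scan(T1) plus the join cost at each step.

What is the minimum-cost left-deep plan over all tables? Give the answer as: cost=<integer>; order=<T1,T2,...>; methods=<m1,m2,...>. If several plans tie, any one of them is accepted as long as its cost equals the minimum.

cost=2220; order=D,A,C,B; methods=hash,nl_idx,hash

Selinger DP (subsets sized 1..n):
  {A}: scan cost=40, card=40
  {B}: scan cost=40, card=40
  {C}: scan cost=120, card=120
  {D}: scan cost=60, card=60
  {AB}: card=400; try (B,hash)→560, (A,hash)→560, (B,merge)→600, (A,merge)→600, (B,nl)→1640, (A,nl)→1640; best=560 via (B,hash)
  {AC}: card=240; try (C,nl_idx)→560, (A,hash)→720, (C,merge)→1280, (A,merge)→1360, (C,hash)→1760, (C,nl)→4840 …(+1); best=560 via (C,nl_idx)
  {AD}: card=60; try (A,hash)→600, (D,merge)→740, (A,merge)→760, (D,hash)→800, (D,nl)→2440, (A,nl)→2460; best=600 via (A,hash)
  {ABC}: card=2400; try (B,hash)→1280, (C,hash)→2640, (B,merge)→3000, (C,merge)→5520, (C,nl_idx)→5760, (B,nl)→10160 …(+1); best=1280 via (B,hash)
  {ABD}: card=600; try (B,hash)→1140, (B,merge)→1300, (D,hash)→1680, (B,nl)→3000, (D,merge)→4980, (D,nl)→24560; best=1140 via (B,hash)
  {ACD}: card=360; try (C,nl_idx)→1380, (D,hash)→1520, (C,merge)→1980, (C,hash)→2340, (D,merge)→3140, (C,nl)→7800 …(+1); best=1380 via (C,nl_idx)
  {ABCD}: card=3600; try (B,hash)→2220, (C,hash)→3420, (D,hash)→4400, (B,merge)→5260, (C,merge)→8700, (C,nl_idx)→8940 …(+4); best=2220 via (B,hash)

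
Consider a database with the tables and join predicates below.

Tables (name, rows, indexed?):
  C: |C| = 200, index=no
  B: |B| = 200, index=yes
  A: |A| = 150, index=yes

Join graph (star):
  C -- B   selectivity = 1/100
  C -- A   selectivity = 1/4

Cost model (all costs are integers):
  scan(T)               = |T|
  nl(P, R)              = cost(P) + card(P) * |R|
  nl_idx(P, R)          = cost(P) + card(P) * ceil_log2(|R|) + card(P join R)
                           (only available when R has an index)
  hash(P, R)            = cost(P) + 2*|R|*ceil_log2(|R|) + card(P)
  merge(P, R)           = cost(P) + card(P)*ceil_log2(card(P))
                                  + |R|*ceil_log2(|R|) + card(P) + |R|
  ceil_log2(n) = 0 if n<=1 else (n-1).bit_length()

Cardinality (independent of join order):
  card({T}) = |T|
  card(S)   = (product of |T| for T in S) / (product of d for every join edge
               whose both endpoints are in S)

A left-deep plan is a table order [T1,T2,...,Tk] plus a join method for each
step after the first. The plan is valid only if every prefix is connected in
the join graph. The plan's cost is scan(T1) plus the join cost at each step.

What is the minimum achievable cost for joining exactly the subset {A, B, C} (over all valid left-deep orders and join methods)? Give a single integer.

Selinger DP over subsets of {A,B,C}:
  {C}: scan cost=200, card=200
  {B}: scan cost=200, card=200
  {A}: scan cost=150, card=150
  {BC}: card=400; try (B,nl_idx)→2200, (C,hash)→3600, (B,hash)→3600, (C,merge)→3800, (B,merge)→3800, (C,nl)→40200 …(+1); best=2200 via (B,nl_idx)
  {AC}: card=7500; try (A,hash)→2800, (C,merge)→3300, (A,merge)→3350, (C,hash)→3500, (A,nl_idx)→9300, (C,nl)→30150 …(+1); best=2800 via (A,hash)
  {ABC}: card=15000; try (A,hash)→5000, (A,merge)→7550, (B,hash)→13500, (A,nl_idx)→20400, (A,nl)→62200, (B,nl_idx)→77800 …(+2); best=5000 via (A,hash)

5000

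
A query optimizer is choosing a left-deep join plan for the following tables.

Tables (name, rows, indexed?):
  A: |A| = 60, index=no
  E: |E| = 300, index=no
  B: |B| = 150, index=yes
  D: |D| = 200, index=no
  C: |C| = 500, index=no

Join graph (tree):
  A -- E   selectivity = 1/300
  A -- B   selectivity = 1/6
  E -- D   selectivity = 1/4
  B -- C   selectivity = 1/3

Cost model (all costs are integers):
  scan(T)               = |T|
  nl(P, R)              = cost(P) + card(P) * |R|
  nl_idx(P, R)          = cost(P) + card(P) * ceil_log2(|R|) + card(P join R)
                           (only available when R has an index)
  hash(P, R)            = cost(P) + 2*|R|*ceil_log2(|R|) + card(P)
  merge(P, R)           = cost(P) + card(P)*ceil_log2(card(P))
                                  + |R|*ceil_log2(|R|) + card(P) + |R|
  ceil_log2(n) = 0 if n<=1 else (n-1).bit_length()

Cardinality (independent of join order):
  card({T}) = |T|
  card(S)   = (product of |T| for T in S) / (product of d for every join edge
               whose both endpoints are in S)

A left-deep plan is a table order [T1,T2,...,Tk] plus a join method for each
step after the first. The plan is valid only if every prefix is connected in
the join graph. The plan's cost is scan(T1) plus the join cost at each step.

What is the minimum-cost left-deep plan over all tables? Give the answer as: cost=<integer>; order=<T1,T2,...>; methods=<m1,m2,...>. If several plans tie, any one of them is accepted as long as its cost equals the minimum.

cost=91790; order=E,A,B,D,C; methods=hash,merge,hash,hash

Selinger DP (subsets sized 1..n):
  {A}: scan cost=60, card=60
  {E}: scan cost=300, card=300
  {B}: scan cost=150, card=150
  {D}: scan cost=200, card=200
  {C}: scan cost=500, card=500
  {AE}: card=60; try (A,hash)→1320, (E,merge)→3480, (A,merge)→3720, (E,hash)→5520, (E,nl)→18060, (A,nl)→18300; best=1320 via (A,hash)
  {AB}: card=1500; try (A,hash)→1020, (B,merge)→1830, (A,merge)→1920, (B,nl_idx)→2040, (B,hash)→2520, (B,nl)→9060 …(+1); best=1020 via (A,hash)
  {DE}: card=15000; try (D,hash)→3800, (E,merge)→5000, (D,merge)→5100, (E,hash)→5800, (E,nl)→60200, (D,nl)→60300; best=3800 via (D,hash)
  {BC}: card=25000; try (B,hash)→3400, (C,merge)→6500, (B,merge)→6850, (C,hash)→9300, (B,nl_idx)→29500, (C,nl)→75150 …(+1); best=3400 via (B,hash)
  {ABE}: card=1500; try (B,merge)→3090, (B,nl_idx)→3300, (B,hash)→3780, (E,hash)→7920, (B,nl)→10320, (E,merge)→22020 …(+1); best=3090 via (B,merge)
  {ADE}: card=3000; try (D,merge)→3540, (D,hash)→4580, (D,nl)→13320, (A,hash)→19520, (A,merge)→229220, (A,nl)→903800; best=3540 via (D,merge)
  {ABC}: card=250000; try (C,hash)→11520, (C,merge)→24020, (A,hash)→29120, (A,merge)→403820, (C,nl)→751020, (A,nl)→1503400; best=11520 via (C,hash)
  {ABDE}: card=75000; try (D,hash)→7790, (B,hash)→8940, (D,merge)→22890, (B,merge)→43890, (B,nl_idx)→102540, (D,nl)→303090 …(+1); best=7790 via (D,hash)
  {ABCE}: card=250000; try (C,hash)→13590, (C,merge)→26090, (E,hash)→266920, (C,nl)→753090, (E,merge)→4764520, (E,nl)→75011520; best=13590 via (C,hash)
  {ABCDE}: card=12500000; try (C,hash)→91790, (D,hash)→266790, (C,merge)→1362790, (D,merge)→4765390, (C,nl)→37507790, (D,nl)→50013590; best=91790 via (C,hash)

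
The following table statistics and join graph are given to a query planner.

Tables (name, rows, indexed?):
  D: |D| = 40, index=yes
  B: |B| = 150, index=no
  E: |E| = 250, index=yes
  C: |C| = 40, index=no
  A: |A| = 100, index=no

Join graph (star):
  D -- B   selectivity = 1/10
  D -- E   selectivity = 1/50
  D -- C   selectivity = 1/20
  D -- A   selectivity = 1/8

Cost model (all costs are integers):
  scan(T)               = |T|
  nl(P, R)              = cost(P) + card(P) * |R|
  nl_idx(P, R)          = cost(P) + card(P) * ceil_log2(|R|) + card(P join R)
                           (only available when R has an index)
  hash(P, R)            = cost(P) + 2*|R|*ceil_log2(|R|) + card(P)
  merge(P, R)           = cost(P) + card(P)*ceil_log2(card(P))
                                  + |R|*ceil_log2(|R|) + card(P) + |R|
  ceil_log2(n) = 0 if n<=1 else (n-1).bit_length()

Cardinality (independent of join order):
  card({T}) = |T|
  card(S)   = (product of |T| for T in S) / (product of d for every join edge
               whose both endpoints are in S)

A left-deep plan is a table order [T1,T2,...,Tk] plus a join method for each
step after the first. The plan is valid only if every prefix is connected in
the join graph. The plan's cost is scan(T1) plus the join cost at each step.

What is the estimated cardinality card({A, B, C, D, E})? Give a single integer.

Tables in S: A(100), B(150), C(40), D(40), E(250)
Edges inside S: D-B(d=10), D-E(d=50), D-C(d=20), D-A(d=8)
numerator = 100 * 150 * 40 * 40 * 250 = 6000000000
denominator = 10 * 50 * 20 * 8 = 80000
card(S) = 6000000000 / 80000 = 75000

75000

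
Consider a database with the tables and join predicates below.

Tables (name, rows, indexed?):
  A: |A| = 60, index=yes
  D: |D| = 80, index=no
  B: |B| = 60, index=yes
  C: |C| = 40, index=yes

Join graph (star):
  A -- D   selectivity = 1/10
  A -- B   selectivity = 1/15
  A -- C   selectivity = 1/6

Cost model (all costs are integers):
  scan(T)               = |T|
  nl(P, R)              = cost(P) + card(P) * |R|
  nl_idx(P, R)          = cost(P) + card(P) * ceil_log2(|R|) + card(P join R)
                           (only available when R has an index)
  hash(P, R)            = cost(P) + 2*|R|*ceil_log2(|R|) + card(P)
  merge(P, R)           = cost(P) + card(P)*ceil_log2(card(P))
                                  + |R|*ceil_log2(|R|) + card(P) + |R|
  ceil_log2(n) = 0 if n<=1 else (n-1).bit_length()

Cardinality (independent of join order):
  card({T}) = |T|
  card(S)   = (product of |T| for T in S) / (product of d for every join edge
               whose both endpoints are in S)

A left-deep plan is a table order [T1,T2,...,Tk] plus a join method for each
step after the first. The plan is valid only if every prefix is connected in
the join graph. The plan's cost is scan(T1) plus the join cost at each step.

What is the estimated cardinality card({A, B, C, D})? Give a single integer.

12800

Tables in S: A(60), B(60), C(40), D(80)
Edges inside S: A-D(d=10), A-B(d=15), A-C(d=6)
numerator = 60 * 60 * 40 * 80 = 11520000
denominator = 10 * 15 * 6 = 900
card(S) = 11520000 / 900 = 12800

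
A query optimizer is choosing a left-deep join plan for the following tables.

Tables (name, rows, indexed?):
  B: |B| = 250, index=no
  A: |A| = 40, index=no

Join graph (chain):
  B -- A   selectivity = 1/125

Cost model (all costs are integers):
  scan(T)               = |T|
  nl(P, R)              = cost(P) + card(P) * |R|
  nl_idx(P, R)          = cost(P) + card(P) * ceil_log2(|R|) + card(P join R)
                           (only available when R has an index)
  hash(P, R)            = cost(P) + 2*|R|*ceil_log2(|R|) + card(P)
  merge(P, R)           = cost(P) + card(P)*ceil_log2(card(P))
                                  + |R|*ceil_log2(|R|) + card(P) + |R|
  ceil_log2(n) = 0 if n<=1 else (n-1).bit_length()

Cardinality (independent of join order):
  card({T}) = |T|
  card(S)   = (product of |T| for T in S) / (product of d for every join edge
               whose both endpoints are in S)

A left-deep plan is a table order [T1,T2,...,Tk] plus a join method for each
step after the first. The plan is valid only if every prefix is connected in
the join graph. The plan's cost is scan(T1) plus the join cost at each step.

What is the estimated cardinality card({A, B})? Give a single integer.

80

Tables in S: A(40), B(250)
Edges inside S: B-A(d=125)
numerator = 40 * 250 = 10000
denominator = 125 = 125
card(S) = 10000 / 125 = 80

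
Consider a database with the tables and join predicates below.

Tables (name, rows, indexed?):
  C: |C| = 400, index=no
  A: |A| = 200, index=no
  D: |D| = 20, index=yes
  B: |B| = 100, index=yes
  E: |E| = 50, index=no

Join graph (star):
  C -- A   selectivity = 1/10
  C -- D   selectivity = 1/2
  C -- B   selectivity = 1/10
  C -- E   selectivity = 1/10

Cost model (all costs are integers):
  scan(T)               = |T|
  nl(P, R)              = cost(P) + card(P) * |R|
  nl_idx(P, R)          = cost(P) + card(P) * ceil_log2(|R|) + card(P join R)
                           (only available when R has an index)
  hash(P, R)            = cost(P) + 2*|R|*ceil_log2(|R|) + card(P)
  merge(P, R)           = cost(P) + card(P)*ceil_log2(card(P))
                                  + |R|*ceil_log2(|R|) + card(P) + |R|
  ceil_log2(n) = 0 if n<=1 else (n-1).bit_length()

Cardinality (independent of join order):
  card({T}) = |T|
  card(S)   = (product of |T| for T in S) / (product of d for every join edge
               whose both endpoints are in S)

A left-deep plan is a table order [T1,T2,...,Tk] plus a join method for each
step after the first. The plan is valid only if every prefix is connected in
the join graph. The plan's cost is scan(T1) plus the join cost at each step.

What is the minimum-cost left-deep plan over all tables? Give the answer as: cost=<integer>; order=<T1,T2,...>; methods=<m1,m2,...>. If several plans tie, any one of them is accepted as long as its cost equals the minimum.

Selinger DP (subsets sized 1..n):
  {C}: scan cost=400, card=400
  {A}: scan cost=200, card=200
  {D}: scan cost=20, card=20
  {B}: scan cost=100, card=100
  {E}: scan cost=50, card=50
  {AC}: card=8000; try (A,hash)→4000, (C,merge)→6000, (A,merge)→6200, (C,hash)→7600, (C,nl)→80200, (A,nl)→80400; best=4000 via (A,hash)
  {CD}: card=4000; try (D,hash)→1000, (C,merge)→4140, (D,merge)→4520, (D,nl_idx)→6400, (C,hash)→7240, (C,nl)→8020 …(+1); best=1000 via (D,hash)
  {BC}: card=4000; try (B,hash)→2200, (C,merge)→4900, (B,merge)→5200, (B,nl_idx)→7200, (C,hash)→7400, (C,nl)→40100 …(+1); best=2200 via (B,hash)
  {CE}: card=2000; try (E,hash)→1400, (C,merge)→4400, (E,merge)→4750, (C,hash)→7300, (C,nl)→20050, (E,nl)→20400; best=1400 via (E,hash)
  {ACD}: card=80000; try (A,hash)→8200, (D,hash)→12200, (A,merge)→54800, (D,merge)→116120, (D,nl_idx)→124000, (D,nl)→164000 …(+1); best=8200 via (A,hash)
  {ABC}: card=80000; try (A,hash)→9400, (B,hash)→13400, (A,merge)→56000, (B,merge)→116800, (B,nl_idx)→140000, (A,nl)→802200 …(+1); best=9400 via (A,hash)
  {ACE}: card=40000; try (A,hash)→6600, (E,hash)→12600, (A,merge)→27200, (E,merge)→116350, (A,nl)→401400, (E,nl)→404000; best=6600 via (A,hash)
  {BCD}: card=40000; try (D,hash)→6400, (B,hash)→6400, (B,merge)→53800, (D,merge)→54320, (D,nl_idx)→62200, (B,nl_idx)→69000 …(+2); best=6400 via (D,hash)
  {CDE}: card=20000; try (D,hash)→3600, (E,hash)→5600, (D,merge)→25520, (D,nl_idx)→31400, (D,nl)→41400, (E,merge)→53350 …(+1); best=3600 via (D,hash)
  {BCE}: card=20000; try (B,hash)→4800, (E,hash)→6800, (B,merge)→26200, (B,nl_idx)→35400, (E,merge)→54550, (B,nl)→201400 …(+1); best=4800 via (B,hash)
  {ABCD}: card=800000; try (A,hash)→49600, (D,hash)→89600, (B,hash)→89600, (A,merge)→688200, (D,nl_idx)→1209400, (B,nl_idx)→1368200 …(+5); best=49600 via (A,hash)
  {ACDE}: card=400000; try (A,hash)→26800, (D,hash)→46800, (E,hash)→88800, (A,merge)→325400, (D,nl_idx)→606600, (D,merge)→686720 …(+4); best=26800 via (A,hash)
  {ABCE}: card=400000; try (A,hash)→28000, (B,hash)→48000, (E,hash)→90000, (A,merge)→326600, (B,nl_idx)→686600, (B,merge)→687400 …(+4); best=28000 via (A,hash)
  {BCDE}: card=200000; try (D,hash)→25000, (B,hash)→25000, (E,hash)→47000, (D,nl_idx)→304800, (B,merge)→324400, (D,merge)→324920 …(+5); best=25000 via (D,hash)
  {ABCDE}: card=4000000; try (A,hash)→228200, (D,hash)→428200, (B,hash)→428200, (E,hash)→850200, (A,merge)→3826800, (D,nl_idx)→6028000 …(+8); best=228200 via (A,hash)

cost=228200; order=C,E,B,D,A; methods=hash,hash,hash,hash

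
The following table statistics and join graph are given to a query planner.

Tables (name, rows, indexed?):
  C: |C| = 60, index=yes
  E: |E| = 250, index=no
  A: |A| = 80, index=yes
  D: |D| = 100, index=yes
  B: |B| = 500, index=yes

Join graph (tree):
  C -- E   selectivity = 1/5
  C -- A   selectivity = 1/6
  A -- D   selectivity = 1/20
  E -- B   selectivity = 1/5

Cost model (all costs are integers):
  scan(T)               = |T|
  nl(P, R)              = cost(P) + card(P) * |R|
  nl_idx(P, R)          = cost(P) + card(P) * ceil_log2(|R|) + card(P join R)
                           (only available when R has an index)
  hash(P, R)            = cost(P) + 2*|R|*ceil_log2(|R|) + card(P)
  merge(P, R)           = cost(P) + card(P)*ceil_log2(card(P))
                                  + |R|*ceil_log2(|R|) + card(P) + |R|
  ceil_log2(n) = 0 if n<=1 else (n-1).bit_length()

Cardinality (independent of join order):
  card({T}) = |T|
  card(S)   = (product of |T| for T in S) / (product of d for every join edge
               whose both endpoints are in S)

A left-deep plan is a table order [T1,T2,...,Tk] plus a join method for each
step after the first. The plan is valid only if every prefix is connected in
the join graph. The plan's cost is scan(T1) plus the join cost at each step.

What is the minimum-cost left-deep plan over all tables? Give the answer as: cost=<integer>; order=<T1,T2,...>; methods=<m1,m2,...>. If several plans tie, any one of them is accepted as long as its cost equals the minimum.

cost=219160; order=A,D,C,E,B; methods=nl_idx,hash,hash,hash

Selinger DP (subsets sized 1..n):
  {C}: scan cost=60, card=60
  {E}: scan cost=250, card=250
  {A}: scan cost=80, card=80
  {D}: scan cost=100, card=100
  {B}: scan cost=500, card=500
  {CE}: card=3000; try (C,hash)→1220, (E,merge)→2730, (C,merge)→2920, (E,hash)→4120, (C,nl_idx)→4750, (E,nl)→15060 …(+1); best=1220 via (C,hash)
  {AC}: card=800; try (C,hash)→880, (A,merge)→1120, (C,merge)→1140, (A,hash)→1240, (A,nl_idx)→1280, (C,nl_idx)→1360 …(+2); best=880 via (C,hash)
  {BE}: card=25000; try (E,hash)→5000, (B,merge)→7500, (E,merge)→7750, (B,hash)→9500, (B,nl_idx)→27500, (B,nl)→125250 …(+1); best=5000 via (E,hash)
  {AD}: card=400; try (D,nl_idx)→1040, (A,nl_idx)→1200, (A,hash)→1320, (D,merge)→1520, (A,merge)→1540, (D,hash)→1560 …(+2); best=1040 via (D,nl_idx)
  {ACE}: card=40000; try (A,hash)→5340, (E,hash)→5680, (E,merge)→11930, (A,merge)→40860, (A,nl_idx)→62220, (E,nl)→200880 …(+1); best=5340 via (A,hash)
  {BCE}: card=300000; try (B,hash)→13220, (C,hash)→30720, (B,merge)→45220, (B,nl_idx)→328220, (C,merge)→405420, (C,nl_idx)→455000 …(+2); best=13220 via (B,hash)
  {ACD}: card=4000; try (C,hash)→2160, (D,hash)→3080, (C,merge)→5460, (C,nl_idx)→7440, (D,merge)→10480, (D,nl_idx)→10480 …(+2); best=2160 via (C,hash)
  {ACDE}: card=200000; try (E,hash)→10160, (D,hash)→46740, (E,merge)→56410, (D,nl_idx)→485340, (D,merge)→686140, (E,nl)→1002160 …(+1); best=10160 via (E,hash)
  {ABCE}: card=4000000; try (B,hash)→54340, (A,hash)→314340, (B,merge)→690340, (B,nl_idx)→4365340, (A,merge)→6013860, (A,nl_idx)→6113220 …(+2); best=54340 via (B,hash)
  {ABCDE}: card=20000000; try (B,hash)→219160, (B,merge)→3815160, (D,hash)→4055740, (B,nl_idx)→21810160, (D,nl_idx)→48054340, (D,merge)→92055140 …(+2); best=219160 via (B,hash)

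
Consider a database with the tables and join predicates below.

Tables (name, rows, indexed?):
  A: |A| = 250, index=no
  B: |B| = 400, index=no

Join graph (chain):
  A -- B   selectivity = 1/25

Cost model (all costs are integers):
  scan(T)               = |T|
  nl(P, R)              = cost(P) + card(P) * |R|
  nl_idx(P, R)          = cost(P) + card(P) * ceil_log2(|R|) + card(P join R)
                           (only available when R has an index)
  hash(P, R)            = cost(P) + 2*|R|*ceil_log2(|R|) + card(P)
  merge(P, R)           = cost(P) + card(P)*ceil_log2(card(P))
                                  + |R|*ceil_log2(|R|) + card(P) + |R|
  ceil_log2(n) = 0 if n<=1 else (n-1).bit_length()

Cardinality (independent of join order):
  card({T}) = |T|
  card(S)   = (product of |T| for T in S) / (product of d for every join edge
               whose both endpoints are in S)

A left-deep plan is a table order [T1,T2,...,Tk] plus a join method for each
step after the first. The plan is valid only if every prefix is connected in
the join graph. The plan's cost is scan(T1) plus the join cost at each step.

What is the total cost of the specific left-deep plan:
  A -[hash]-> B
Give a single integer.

7700

step 1: scan A: cost=250, card=250
step 2: join B via hash
    card(P join B) = 250*400/(25) = 4000
    cost = 250 + 2*400*9 + 250 = 7700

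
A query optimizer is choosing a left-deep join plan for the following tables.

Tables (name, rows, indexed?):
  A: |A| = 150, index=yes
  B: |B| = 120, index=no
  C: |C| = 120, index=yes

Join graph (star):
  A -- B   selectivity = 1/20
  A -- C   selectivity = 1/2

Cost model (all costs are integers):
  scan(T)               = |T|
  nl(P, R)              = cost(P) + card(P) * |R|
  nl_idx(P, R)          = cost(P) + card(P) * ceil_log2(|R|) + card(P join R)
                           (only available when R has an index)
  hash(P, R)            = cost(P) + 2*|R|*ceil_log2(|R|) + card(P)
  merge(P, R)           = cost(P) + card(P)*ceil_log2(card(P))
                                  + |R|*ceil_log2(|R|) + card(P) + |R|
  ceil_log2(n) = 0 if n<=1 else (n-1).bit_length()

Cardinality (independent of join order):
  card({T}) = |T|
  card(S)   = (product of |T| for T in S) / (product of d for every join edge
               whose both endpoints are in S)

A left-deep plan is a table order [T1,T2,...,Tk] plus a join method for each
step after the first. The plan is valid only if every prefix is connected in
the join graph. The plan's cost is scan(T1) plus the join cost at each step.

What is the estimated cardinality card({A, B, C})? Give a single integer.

54000

Tables in S: A(150), B(120), C(120)
Edges inside S: A-B(d=20), A-C(d=2)
numerator = 150 * 120 * 120 = 2160000
denominator = 20 * 2 = 40
card(S) = 2160000 / 40 = 54000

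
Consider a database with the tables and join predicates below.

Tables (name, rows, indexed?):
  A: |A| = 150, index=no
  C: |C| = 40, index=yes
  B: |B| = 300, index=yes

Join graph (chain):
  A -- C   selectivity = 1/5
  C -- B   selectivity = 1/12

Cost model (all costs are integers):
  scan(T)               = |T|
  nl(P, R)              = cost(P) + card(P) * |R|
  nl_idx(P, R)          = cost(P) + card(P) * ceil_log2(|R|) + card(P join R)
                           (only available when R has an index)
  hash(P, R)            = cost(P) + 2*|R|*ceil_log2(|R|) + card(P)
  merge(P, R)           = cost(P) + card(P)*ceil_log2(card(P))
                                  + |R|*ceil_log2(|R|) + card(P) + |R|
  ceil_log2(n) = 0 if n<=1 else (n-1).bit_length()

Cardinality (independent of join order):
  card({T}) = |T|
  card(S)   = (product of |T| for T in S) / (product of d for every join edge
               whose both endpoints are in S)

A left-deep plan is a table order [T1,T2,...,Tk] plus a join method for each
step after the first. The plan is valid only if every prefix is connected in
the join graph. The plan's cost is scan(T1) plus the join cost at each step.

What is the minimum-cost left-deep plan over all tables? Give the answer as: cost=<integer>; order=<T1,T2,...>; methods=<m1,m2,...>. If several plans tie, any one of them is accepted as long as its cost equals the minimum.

Selinger DP (subsets sized 1..n):
  {A}: scan cost=150, card=150
  {C}: scan cost=40, card=40
  {B}: scan cost=300, card=300
  {AC}: card=1200; try (C,hash)→780, (A,merge)→1670, (C,merge)→1780, (C,nl_idx)→2250, (A,hash)→2480, (A,nl)→6040 …(+1); best=780 via (C,hash)
  {BC}: card=1000; try (C,hash)→1080, (B,nl_idx)→1400, (C,nl_idx)→3100, (B,merge)→3320, (C,merge)→3580, (B,hash)→5480 …(+2); best=1080 via (C,hash)
  {ABC}: card=30000; try (A,hash)→4480, (B,hash)→7380, (A,merge)→13430, (B,merge)→18180, (B,nl_idx)→41580, (A,nl)→151080 …(+1); best=4480 via (A,hash)

cost=4480; order=B,C,A; methods=hash,hash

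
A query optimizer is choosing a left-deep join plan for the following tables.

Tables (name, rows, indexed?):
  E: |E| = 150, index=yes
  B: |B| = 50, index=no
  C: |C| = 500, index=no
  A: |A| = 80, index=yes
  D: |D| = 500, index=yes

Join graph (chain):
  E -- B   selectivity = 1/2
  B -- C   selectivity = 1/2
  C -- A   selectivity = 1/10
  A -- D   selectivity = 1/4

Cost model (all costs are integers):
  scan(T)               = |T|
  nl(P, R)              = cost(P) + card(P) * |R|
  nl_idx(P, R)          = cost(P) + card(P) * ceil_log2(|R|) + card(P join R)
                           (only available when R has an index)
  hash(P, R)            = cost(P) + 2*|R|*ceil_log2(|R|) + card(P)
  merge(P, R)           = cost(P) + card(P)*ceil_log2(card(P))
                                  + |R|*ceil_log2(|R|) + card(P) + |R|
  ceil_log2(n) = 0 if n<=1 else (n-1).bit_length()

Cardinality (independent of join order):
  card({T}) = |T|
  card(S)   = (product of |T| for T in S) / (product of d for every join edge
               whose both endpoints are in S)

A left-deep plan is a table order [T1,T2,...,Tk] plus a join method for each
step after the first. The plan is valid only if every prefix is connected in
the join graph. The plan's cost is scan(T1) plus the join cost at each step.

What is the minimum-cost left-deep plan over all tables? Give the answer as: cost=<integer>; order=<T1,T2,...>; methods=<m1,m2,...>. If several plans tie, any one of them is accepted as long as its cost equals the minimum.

Selinger DP (subsets sized 1..n):
  {E}: scan cost=150, card=150
  {B}: scan cost=50, card=50
  {C}: scan cost=500, card=500
  {A}: scan cost=80, card=80
  {D}: scan cost=500, card=500
  {BE}: card=3750; try (B,hash)→900, (E,merge)→1750, (B,merge)→1850, (E,hash)→2500, (E,nl_idx)→4200, (E,nl)→7550 …(+1); best=900 via (B,hash)
  {BC}: card=12500; try (B,hash)→1600, (C,merge)→5400, (B,merge)→5850, (C,hash)→9100, (C,nl)→25050, (B,nl)→25500; best=1600 via (B,hash)
  {AC}: card=4000; try (A,hash)→2120, (C,merge)→5720, (A,merge)→6140, (A,nl_idx)→8000, (C,hash)→9160, (C,nl)→40080 …(+1); best=2120 via (A,hash)
  {AD}: card=10000; try (A,hash)→2120, (D,merge)→5720, (A,merge)→6140, (D,hash)→9160, (D,nl_idx)→10800, (A,nl_idx)→14000 …(+2); best=2120 via (A,hash)
  {BCE}: card=937500; try (C,hash)→13650, (E,hash)→16500, (C,merge)→54650, (E,merge)→190450, (E,nl_idx)→1039100, (C,nl)→1875900 …(+1); best=13650 via (C,hash)
  {ABC}: card=100000; try (B,hash)→6720, (A,hash)→15220, (B,merge)→54470, (A,nl_idx)→189100, (A,merge)→189740, (B,nl)→202120 …(+1); best=6720 via (B,hash)
  {ACD}: card=500000; try (D,hash)→15120, (C,hash)→21120, (D,merge)→59120, (C,merge)→157120, (D,nl_idx)→538120, (D,nl)→2002120 …(+1); best=15120 via (D,hash)
  {ABCE}: card=7500000; try (E,hash)→109120, (A,hash)→952270, (E,merge)→1808070, (E,nl_idx)→8306720, (A,nl_idx)→14076150, (E,nl)→15006720 …(+2); best=109120 via (E,hash)
  {ABCD}: card=12500000; try (D,hash)→115720, (B,hash)→515720, (D,merge)→1811720, (B,merge)→10015470, (D,nl_idx)→13406720, (B,nl)→25015120 …(+1); best=115720 via (D,hash)
  {ABCDE}: card=937500000; try (D,hash)→7618120, (E,hash)→12618120, (D,merge)→180114120, (E,merge)→312617070, (D,nl_idx)→1005109120, (E,nl_idx)→1037615720 …(+2); best=7618120 via (D,hash)

cost=7618120; order=C,A,B,E,D; methods=hash,hash,hash,hash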